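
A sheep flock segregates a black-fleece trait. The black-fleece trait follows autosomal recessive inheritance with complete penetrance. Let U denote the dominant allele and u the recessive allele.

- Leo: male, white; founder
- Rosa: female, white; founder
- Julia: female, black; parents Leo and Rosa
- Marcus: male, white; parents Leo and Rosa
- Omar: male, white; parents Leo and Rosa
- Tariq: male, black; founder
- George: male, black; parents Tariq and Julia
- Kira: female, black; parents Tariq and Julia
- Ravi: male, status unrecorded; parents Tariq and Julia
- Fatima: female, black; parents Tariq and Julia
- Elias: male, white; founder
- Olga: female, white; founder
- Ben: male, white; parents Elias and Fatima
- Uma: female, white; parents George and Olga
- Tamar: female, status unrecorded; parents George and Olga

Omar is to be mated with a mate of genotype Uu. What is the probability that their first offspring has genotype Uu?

1/2

Leo is white so carries U and passed u to Julia (uu), so Leo is Uu.
Rosa is white so carries U and passed u to Julia (uu), so Rosa is Uu.
Omar is a white offspring of Leo (Uu) × Rosa (Uu), whose cross gives 1/4 UU : 1/2 Uu : 1/4 uu; conditioning on being white, Omar is UU with probability 1/3, Uu with probability 2/3.
Summing over parental genotype combinations, P(offspring has genotype Uu) = 1/3·1/2 + 2/3·1/2 = 1/2.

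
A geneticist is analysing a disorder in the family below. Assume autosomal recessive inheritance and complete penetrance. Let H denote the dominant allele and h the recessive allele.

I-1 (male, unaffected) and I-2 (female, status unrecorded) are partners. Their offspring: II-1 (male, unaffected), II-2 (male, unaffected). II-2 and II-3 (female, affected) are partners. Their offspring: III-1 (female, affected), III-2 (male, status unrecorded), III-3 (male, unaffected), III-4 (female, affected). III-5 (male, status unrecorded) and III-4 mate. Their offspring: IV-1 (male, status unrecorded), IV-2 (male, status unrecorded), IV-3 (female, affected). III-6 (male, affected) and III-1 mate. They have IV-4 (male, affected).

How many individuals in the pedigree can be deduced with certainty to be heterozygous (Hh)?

Obligate heterozygotes: II-2 is unaffected so carries H and passed h to III-1 (hh), so II-2 is Hh; III-3 is unaffected so carries H and received h from II-3 (hh), so III-3 is Hh.
Every other individual is either homozygous by phenotype or has at least one consistent homozygous assignment, so the count is 2.

2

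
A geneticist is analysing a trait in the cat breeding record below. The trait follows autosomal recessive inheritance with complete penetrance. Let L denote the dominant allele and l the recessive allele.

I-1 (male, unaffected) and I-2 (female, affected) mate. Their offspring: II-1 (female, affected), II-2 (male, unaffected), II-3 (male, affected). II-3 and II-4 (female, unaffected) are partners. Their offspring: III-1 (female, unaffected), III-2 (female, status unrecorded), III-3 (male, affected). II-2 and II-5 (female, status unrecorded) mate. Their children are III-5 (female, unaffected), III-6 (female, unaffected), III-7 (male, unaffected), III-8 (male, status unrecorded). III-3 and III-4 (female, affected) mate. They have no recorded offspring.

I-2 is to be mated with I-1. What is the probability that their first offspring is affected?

1/2

I-2 is affected, so I-2 is ll.
I-1 is unaffected so carries L and passed l to II-1 (ll), so I-1 is Ll.
The cross gives 1/2 Ll : 1/2 ll, so P(offspring is affected) = 1/2.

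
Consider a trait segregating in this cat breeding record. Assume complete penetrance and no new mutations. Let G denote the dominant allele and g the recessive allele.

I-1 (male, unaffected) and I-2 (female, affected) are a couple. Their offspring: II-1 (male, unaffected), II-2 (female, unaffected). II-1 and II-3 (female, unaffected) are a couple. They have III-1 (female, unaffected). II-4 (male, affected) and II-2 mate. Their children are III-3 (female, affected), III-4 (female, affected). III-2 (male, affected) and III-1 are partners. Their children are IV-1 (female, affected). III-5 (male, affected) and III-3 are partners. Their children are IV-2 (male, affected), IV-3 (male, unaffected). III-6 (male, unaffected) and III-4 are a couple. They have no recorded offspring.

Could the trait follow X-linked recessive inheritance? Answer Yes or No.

Under X-linked recessive, II-1 (unaffected, male) cannot arise from I-1 (unaffected) × I-2 (affected).

No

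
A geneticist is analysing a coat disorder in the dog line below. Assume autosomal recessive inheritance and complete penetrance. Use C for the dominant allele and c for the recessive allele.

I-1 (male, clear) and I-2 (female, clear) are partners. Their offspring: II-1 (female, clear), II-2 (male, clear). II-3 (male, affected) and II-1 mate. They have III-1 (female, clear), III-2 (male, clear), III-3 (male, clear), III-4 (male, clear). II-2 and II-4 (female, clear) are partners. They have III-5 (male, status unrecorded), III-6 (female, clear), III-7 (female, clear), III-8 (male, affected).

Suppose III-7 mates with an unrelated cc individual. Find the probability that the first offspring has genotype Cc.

2/3

II-2 is clear so carries C and passed c to III-8 (cc), so II-2 is Cc.
II-4 is clear so carries C and passed c to III-8 (cc), so II-4 is Cc.
III-7 is a clear offspring of II-2 (Cc) × II-4 (Cc), whose cross gives 1/4 CC : 1/2 Cc : 1/4 cc; conditioning on being clear, III-7 is CC with probability 1/3, Cc with probability 2/3.
Summing over parental genotype combinations, P(offspring has genotype Cc) = 1/3·1 + 2/3·1/2 = 2/3.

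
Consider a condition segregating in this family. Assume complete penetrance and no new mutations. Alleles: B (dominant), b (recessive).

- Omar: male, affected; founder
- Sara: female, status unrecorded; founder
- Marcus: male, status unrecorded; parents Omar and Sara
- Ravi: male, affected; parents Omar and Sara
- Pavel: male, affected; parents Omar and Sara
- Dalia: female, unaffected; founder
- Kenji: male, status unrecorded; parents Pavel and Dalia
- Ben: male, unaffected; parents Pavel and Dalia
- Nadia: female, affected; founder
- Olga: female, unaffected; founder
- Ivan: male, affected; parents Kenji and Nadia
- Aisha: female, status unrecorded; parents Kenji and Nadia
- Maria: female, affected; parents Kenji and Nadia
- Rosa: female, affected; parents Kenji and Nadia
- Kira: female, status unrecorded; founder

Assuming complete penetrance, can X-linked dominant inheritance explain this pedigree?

Yes

A consistent assignment under X-linked dominant exists: Omar X^B Y, Sara X^B X^B, Marcus X^B Y, Ravi X^B Y, Pavel X^B Y, Dalia X^b X^b, Kenji X^b Y, Ben X^b Y, Nadia X^B X^B, Olga X^b X^b, Ivan X^B Y, Aisha X^B X^b, Maria X^B X^b, Rosa X^B X^b, Kira X^B X^B.
In this assignment every recorded phenotype matches its genotype and every non-founder's genotype is obtainable from its parents' genotypes, so the pedigree is consistent.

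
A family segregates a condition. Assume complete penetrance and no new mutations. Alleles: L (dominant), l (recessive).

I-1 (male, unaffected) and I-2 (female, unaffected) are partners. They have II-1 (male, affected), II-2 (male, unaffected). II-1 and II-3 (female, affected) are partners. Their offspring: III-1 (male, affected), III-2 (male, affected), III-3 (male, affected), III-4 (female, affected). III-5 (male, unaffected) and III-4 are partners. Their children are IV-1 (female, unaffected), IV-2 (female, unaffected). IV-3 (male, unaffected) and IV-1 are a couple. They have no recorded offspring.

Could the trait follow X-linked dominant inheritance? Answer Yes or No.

No

Under X-linked dominant, II-1 (affected, male) cannot arise from I-1 (unaffected) × I-2 (unaffected).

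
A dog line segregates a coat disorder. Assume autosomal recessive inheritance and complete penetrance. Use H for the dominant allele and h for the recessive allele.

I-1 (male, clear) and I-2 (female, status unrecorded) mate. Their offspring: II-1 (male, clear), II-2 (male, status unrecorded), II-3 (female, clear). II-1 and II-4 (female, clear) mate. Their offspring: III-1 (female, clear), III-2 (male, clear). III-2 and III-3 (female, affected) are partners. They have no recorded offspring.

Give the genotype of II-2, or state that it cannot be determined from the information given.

II-2's phenotype is unrecorded, and no parent or child forces a single allele at both positions; consistent genotype assignments exist with II-2 as HH or Hh or hh.

cannot be determined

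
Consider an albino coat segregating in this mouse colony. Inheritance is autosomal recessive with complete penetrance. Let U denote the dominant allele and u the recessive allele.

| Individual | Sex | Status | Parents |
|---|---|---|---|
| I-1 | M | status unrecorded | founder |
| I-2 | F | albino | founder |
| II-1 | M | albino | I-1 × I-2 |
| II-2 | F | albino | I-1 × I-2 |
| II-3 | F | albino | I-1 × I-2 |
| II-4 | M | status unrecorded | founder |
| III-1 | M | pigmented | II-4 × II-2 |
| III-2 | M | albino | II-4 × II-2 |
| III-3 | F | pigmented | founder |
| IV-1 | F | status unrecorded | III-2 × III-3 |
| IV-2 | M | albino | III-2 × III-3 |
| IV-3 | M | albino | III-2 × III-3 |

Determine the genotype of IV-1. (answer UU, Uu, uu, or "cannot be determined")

cannot be determined

IV-1's phenotype is unrecorded, and no parent or child forces a single allele at both positions; consistent genotype assignments exist with IV-1 as Uu or uu.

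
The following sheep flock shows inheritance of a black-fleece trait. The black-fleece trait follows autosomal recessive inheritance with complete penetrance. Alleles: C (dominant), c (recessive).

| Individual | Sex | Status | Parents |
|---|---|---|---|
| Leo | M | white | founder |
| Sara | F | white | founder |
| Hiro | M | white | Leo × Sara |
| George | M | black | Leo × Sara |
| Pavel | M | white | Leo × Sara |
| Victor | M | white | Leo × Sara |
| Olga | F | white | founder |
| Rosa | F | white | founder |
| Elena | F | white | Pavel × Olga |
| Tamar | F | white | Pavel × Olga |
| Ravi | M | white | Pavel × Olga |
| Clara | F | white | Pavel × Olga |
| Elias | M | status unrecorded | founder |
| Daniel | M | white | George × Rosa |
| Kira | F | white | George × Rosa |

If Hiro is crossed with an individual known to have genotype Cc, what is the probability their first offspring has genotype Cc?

1/2

Leo is white so carries C and passed c to George (cc), so Leo is Cc.
Sara is white so carries C and passed c to George (cc), so Sara is Cc.
Hiro is a white offspring of Leo (Cc) × Sara (Cc), whose cross gives 1/4 CC : 1/2 Cc : 1/4 cc; conditioning on being white, Hiro is CC with probability 1/3, Cc with probability 2/3.
Summing over parental genotype combinations, P(offspring has genotype Cc) = 1/3·1/2 + 2/3·1/2 = 1/2.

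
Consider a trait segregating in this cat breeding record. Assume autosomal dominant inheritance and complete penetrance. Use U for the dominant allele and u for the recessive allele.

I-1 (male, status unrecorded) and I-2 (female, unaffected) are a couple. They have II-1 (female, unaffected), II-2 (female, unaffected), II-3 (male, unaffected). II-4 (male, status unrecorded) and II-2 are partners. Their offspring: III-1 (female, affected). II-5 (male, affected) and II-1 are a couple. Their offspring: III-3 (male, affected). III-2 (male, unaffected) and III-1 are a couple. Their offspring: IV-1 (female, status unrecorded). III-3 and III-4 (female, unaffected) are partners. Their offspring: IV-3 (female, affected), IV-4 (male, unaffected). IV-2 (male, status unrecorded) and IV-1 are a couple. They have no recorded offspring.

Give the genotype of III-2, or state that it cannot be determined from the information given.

uu

III-2 is unaffected, so III-2 is uu.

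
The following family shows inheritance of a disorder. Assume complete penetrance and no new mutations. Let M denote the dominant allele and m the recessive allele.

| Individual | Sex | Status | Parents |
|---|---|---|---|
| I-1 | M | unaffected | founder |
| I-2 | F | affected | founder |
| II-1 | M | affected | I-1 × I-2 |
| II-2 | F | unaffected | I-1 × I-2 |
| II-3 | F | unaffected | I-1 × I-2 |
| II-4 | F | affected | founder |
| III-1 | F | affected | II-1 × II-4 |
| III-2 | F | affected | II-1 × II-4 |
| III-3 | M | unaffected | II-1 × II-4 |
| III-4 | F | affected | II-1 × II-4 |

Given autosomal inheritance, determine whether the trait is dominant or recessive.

II-1 and II-4 are both affected yet have an unaffected child III-3. Under a recessive model two affected parents are homozygous and every child would be affected, so the trait cannot be recessive.

dominant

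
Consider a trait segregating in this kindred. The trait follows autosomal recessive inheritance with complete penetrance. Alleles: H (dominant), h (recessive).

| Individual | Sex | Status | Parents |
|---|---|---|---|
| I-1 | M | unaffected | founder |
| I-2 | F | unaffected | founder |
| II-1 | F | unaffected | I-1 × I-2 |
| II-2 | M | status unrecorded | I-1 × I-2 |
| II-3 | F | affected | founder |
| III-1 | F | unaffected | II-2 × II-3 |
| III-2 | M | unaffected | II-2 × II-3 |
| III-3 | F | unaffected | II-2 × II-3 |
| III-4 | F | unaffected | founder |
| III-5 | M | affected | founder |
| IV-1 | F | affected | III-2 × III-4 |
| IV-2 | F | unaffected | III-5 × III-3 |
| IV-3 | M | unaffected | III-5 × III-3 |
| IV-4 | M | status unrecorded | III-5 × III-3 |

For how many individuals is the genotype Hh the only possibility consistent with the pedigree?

Obligate heterozygotes: III-1 is unaffected so carries H and received h from II-3 (hh), so III-1 is Hh; III-2 is unaffected so carries H and received h from II-3 (hh), so III-2 is Hh; III-3 is unaffected so carries H and received h from II-3 (hh), so III-3 is Hh; III-4 is unaffected so carries H and passed h to IV-1 (hh), so III-4 is Hh; IV-2 is unaffected so carries H and received h from III-5 (hh), so IV-2 is Hh; IV-3 is unaffected so carries H and received h from III-5 (hh), so IV-3 is Hh.
Every other individual is either homozygous by phenotype or has at least one consistent homozygous assignment, so the count is 6.

6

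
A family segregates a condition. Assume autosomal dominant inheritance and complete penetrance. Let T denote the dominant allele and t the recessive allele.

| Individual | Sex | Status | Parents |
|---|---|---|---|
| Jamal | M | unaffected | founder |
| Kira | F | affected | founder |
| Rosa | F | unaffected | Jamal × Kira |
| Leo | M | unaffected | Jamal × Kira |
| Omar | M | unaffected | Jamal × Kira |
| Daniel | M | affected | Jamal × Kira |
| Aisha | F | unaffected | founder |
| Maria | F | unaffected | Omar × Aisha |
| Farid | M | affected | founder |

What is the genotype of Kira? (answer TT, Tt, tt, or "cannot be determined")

Tt

From phenotype alone, Kira is TT or Tt.
Kira is affected so carries T and passed t to Rosa (tt), so Kira is Tt.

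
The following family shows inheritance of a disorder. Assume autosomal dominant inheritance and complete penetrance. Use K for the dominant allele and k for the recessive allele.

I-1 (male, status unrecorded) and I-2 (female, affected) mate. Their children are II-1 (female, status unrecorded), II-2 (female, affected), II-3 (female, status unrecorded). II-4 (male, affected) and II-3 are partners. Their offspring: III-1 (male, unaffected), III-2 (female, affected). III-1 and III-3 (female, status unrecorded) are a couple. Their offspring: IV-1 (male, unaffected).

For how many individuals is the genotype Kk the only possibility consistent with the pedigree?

Obligate heterozygotes: II-4 is affected so carries K and passed k to III-1 (kk), so II-4 is Kk.
Every other individual is either homozygous by phenotype or has at least one consistent homozygous assignment, so the count is 1.

1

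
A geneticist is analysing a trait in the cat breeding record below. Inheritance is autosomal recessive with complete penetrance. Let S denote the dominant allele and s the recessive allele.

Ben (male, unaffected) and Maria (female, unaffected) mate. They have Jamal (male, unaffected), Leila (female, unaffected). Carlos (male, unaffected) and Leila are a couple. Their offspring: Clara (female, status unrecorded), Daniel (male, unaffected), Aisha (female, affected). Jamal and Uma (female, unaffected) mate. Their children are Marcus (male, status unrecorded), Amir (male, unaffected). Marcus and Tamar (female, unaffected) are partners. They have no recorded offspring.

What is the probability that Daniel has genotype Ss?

Carlos is unaffected so carries S and passed s to Aisha (ss), so Carlos is Ss.
Leila is unaffected so carries S and passed s to Aisha (ss), so Leila is Ss.
Their cross gives offspring ratios 1/4 SS : 1/2 Ss : 1/4 ss. Conditioning on Daniel being unaffected, P(Ss) = 1/2 / 3/4 = 2/3.

2/3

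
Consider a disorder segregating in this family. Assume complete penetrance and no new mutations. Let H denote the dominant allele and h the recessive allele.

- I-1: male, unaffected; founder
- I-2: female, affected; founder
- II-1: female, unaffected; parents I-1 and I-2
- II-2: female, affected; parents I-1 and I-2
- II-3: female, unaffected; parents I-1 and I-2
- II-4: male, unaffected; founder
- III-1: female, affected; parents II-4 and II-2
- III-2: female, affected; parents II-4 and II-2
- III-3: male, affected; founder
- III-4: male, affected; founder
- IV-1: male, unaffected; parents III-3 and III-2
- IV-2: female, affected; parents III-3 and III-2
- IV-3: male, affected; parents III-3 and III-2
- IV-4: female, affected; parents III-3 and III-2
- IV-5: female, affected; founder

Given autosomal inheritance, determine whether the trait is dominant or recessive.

III-3 and III-2 are both affected yet have an unaffected child IV-1. Under a recessive model two affected parents are homozygous and every child would be affected, so the trait cannot be recessive.

dominant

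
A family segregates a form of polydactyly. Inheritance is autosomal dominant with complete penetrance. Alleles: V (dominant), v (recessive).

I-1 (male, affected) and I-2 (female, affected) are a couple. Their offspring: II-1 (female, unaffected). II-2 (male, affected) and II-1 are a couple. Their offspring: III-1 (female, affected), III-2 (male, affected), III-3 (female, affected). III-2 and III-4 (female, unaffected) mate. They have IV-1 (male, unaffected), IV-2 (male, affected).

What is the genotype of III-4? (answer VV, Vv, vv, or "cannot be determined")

III-4 is unaffected, so III-4 is vv.

vv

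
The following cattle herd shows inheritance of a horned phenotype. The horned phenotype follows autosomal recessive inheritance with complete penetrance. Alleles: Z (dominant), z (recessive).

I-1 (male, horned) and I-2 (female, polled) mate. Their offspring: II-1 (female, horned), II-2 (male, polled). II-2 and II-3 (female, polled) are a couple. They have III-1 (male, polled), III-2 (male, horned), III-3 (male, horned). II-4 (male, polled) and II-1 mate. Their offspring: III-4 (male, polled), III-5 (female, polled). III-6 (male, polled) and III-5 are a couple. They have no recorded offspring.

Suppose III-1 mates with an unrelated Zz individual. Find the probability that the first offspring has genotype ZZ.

1/3

II-2 is polled so carries Z and received z from I-1 (zz), so II-2 is Zz.
II-3 is polled so carries Z and passed z to III-2 (zz), so II-3 is Zz.
III-1 is a polled offspring of II-2 (Zz) × II-3 (Zz), whose cross gives 1/4 ZZ : 1/2 Zz : 1/4 zz; conditioning on being polled, III-1 is ZZ with probability 1/3, Zz with probability 2/3.
Summing over parental genotype combinations, P(offspring has genotype ZZ) = 1/3·1/2 + 2/3·1/4 = 1/3.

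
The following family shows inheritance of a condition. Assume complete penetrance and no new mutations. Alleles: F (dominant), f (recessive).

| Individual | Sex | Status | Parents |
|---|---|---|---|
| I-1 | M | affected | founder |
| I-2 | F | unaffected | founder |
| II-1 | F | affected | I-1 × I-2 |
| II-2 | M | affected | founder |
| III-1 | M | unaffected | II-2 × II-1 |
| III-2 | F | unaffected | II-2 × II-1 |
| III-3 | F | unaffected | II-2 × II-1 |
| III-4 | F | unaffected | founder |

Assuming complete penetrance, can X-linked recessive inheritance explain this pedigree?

No

Under X-linked recessive, III-1 (unaffected, male) cannot arise from II-2 (affected) × II-1 (affected).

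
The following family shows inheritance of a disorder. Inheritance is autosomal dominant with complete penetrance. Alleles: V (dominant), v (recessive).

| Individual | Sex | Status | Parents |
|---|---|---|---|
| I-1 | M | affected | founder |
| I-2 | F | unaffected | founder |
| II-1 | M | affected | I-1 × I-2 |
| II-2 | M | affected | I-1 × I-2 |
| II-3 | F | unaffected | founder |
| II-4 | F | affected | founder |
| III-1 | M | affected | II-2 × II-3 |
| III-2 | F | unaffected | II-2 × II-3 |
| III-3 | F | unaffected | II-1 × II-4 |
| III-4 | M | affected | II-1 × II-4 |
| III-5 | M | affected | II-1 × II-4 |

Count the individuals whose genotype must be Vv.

Obligate heterozygotes: II-1 is affected so carries V and received v from I-2 (vv), so II-1 is Vv; II-2 is affected so carries V and received v from I-2 (vv), so II-2 is Vv; II-4 is affected so carries V and passed v to III-3 (vv), so II-4 is Vv; III-1 is affected so carries V and received v from II-3 (vv), so III-1 is Vv.
Every other individual is either homozygous by phenotype or has at least one consistent homozygous assignment, so the count is 4.

4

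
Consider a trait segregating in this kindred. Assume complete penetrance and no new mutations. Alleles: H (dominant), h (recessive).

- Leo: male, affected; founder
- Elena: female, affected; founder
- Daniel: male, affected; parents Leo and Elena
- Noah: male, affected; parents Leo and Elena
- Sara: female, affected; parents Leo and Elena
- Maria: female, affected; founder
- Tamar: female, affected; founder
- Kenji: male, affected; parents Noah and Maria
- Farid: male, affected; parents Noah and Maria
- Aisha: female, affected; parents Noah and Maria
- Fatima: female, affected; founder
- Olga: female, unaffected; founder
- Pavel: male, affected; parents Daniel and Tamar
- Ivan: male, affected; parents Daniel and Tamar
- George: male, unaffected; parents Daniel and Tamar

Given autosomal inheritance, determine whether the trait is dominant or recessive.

Daniel and Tamar are both affected yet have an unaffected child George. Under a recessive model two affected parents are homozygous and every child would be affected, so the trait cannot be recessive.

dominant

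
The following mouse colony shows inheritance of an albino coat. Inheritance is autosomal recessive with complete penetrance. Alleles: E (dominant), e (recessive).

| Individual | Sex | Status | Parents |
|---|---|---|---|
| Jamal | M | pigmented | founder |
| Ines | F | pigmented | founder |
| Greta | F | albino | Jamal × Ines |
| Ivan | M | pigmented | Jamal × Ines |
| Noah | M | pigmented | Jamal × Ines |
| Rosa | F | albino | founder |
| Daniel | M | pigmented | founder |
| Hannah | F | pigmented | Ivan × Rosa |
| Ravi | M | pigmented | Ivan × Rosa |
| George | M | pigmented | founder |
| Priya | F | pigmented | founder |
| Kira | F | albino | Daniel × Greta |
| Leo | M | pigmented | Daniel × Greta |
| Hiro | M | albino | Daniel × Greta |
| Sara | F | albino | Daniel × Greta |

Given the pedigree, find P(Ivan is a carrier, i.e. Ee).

1/3

Jamal is pigmented so carries E and passed e to Greta (ee), so Jamal is Ee.
Ines is pigmented so carries E and passed e to Greta (ee), so Ines is Ee.
Their cross gives offspring ratios 1/4 EE : 1/2 Ee : 1/4 ee. Conditioning on Ivan being pigmented, P(Ee) = 1/2 / 3/4 = 2/3 before taking Ivan's own offspring into account.
Rosa is albino, so Rosa is ee.
Now use Ivan's offspring. Probability of each recorded status — pigmented daughter Hannah: 1/2 if Ivan is Ee, 1 if EE; pigmented son Ravi: 1/2 if Ivan is Ee, 1 if EE.
Bayes: P(Ee) = 2/3·1/4 / (2/3·1/4 + 1/3·1) = 1/3.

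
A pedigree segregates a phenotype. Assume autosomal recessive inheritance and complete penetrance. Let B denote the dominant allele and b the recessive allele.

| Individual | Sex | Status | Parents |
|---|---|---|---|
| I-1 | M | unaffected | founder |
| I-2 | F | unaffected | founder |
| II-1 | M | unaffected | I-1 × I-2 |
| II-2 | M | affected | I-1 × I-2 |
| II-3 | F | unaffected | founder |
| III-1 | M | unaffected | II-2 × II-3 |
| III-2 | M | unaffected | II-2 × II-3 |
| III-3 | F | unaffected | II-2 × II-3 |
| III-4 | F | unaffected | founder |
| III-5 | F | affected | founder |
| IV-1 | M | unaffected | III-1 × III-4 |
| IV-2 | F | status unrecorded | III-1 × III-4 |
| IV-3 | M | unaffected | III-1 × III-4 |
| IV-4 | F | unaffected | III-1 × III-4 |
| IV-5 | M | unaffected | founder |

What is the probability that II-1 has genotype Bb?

I-1 is unaffected so carries B and passed b to II-2 (bb), so I-1 is Bb.
I-2 is unaffected so carries B and passed b to II-2 (bb), so I-2 is Bb.
Their cross gives offspring ratios 1/4 BB : 1/2 Bb : 1/4 bb. Conditioning on II-1 being unaffected, P(Bb) = 1/2 / 3/4 = 2/3.

2/3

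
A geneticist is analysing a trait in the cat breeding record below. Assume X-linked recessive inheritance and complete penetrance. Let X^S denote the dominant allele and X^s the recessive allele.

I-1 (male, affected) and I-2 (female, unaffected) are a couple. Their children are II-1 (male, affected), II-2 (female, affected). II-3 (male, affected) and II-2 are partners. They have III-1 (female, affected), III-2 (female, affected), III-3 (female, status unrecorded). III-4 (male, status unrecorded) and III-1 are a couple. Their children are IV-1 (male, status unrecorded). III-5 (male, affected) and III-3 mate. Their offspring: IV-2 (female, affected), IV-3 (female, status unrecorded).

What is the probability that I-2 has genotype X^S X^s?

I-2 is unaffected so carries S and passed s to II-1 (X^s Y), so I-2 is X^S X^s, giving P(X^S X^s) = 1.

1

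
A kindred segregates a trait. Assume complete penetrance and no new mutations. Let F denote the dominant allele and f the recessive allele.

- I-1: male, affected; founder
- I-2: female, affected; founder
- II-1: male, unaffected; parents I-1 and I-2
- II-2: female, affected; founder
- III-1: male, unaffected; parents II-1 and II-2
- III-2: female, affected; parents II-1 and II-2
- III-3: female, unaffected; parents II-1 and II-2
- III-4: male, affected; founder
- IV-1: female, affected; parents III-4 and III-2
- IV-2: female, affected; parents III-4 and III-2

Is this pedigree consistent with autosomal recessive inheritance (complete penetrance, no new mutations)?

Under autosomal recessive, II-1 (unaffected, male) cannot arise from I-1 (affected) × I-2 (affected).

No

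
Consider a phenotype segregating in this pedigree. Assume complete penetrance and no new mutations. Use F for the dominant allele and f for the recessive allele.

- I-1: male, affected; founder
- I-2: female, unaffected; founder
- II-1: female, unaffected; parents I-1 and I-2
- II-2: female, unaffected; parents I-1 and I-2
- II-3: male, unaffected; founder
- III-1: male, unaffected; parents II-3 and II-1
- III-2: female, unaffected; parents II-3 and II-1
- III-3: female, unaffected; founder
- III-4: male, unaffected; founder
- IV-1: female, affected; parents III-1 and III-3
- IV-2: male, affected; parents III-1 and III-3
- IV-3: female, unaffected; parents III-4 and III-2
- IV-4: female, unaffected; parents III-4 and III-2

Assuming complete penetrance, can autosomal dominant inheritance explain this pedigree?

No

Under autosomal dominant, IV-1 (affected, female) cannot arise from III-1 (unaffected) × III-3 (unaffected).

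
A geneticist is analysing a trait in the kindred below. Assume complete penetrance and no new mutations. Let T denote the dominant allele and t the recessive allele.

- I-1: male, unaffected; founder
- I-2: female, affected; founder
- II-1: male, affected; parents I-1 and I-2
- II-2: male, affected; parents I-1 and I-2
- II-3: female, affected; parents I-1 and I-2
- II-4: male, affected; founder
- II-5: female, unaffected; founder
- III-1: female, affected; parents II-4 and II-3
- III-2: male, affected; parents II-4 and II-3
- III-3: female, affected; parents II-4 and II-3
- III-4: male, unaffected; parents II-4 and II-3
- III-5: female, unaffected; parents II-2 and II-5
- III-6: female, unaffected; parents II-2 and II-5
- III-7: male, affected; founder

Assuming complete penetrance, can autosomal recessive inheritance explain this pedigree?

No

Under autosomal recessive, III-4 (unaffected, male) cannot arise from II-4 (affected) × II-3 (affected).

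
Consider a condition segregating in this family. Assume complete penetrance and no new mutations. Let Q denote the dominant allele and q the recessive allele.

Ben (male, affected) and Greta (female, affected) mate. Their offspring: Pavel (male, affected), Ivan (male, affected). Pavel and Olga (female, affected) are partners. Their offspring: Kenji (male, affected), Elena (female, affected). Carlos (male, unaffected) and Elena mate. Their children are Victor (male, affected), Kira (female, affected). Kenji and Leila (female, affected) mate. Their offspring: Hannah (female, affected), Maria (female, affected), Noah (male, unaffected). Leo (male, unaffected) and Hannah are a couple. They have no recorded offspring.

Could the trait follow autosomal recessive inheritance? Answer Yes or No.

Under autosomal recessive, Noah (unaffected, male) cannot arise from Kenji (affected) × Leila (affected).

No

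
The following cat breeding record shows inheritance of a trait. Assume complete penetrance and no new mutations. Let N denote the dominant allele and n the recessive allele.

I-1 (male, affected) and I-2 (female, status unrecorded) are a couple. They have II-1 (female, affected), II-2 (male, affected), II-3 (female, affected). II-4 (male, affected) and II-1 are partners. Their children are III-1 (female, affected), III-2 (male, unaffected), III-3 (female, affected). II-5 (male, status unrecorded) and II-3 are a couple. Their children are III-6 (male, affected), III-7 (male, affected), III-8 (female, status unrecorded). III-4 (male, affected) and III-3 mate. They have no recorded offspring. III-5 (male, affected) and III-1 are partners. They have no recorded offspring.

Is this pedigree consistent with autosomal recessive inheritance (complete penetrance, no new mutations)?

No

Under autosomal recessive, III-2 (unaffected, male) cannot arise from II-4 (affected) × II-1 (affected).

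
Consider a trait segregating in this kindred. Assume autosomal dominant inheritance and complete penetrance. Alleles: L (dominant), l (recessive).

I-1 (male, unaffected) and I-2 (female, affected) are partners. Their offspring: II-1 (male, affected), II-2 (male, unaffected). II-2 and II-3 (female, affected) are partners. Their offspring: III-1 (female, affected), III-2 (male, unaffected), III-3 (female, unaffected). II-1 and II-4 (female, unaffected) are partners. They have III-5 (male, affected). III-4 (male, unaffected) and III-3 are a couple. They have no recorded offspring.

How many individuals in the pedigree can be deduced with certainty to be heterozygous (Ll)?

Obligate heterozygotes: I-2 is affected so carries L and passed l to II-2 (ll), so I-2 is Ll; II-1 is affected so carries L and received l from I-1 (ll), so II-1 is Ll; II-3 is affected so carries L and passed l to III-2 (ll), so II-3 is Ll; III-1 is affected so carries L and received l from II-2 (ll), so III-1 is Ll; III-5 is affected so carries L and received l from II-4 (ll), so III-5 is Ll.
Every other individual is either homozygous by phenotype or has at least one consistent homozygous assignment, so the count is 5.

5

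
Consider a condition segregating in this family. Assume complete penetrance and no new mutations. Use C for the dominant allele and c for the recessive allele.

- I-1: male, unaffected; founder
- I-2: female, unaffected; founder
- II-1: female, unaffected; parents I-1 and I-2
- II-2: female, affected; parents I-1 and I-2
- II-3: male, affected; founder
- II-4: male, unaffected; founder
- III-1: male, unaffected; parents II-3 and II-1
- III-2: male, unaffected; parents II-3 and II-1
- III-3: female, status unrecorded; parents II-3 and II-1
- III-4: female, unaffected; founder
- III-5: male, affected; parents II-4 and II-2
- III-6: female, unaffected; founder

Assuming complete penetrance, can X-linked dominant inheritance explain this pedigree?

Under X-linked dominant, II-2 (affected, female) cannot arise from I-1 (unaffected) × I-2 (unaffected).

No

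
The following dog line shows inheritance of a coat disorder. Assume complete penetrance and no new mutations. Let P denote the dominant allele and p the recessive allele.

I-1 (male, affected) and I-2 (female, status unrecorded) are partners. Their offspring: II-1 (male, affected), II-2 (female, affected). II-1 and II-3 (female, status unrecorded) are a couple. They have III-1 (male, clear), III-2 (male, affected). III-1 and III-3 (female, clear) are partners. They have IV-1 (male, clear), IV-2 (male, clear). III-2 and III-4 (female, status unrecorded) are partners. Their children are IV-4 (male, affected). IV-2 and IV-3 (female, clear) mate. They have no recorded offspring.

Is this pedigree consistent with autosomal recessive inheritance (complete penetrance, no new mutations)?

A consistent assignment under autosomal recessive exists: I-1 pp, I-2 Pp, II-1 pp, II-2 pp, II-3 Pp, III-1 Pp, III-2 pp, III-3 PP, III-4 Pp, IV-1 PP, IV-2 PP, IV-3 PP, IV-4 pp.
In this assignment every recorded phenotype matches its genotype and every non-founder's genotype is obtainable from its parents' genotypes, so the pedigree is consistent.

Yes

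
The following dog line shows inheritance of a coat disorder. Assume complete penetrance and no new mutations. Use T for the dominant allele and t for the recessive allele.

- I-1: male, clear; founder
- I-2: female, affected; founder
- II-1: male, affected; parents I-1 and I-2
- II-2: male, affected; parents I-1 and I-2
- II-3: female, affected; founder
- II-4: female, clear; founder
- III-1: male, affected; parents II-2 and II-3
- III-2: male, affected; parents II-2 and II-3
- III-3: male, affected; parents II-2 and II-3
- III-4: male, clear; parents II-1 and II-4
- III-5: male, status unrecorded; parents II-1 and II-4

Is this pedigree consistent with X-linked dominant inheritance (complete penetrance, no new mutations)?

Yes

A consistent assignment under X-linked dominant exists: I-1 X^t Y, I-2 X^T X^T, II-1 X^T Y, II-2 X^T Y, II-3 X^T X^T, II-4 X^t X^t, III-1 X^T Y, III-2 X^T Y, III-3 X^T Y, III-4 X^t Y, III-5 X^t Y.
In this assignment every recorded phenotype matches its genotype and every non-founder's genotype is obtainable from its parents' genotypes, so the pedigree is consistent.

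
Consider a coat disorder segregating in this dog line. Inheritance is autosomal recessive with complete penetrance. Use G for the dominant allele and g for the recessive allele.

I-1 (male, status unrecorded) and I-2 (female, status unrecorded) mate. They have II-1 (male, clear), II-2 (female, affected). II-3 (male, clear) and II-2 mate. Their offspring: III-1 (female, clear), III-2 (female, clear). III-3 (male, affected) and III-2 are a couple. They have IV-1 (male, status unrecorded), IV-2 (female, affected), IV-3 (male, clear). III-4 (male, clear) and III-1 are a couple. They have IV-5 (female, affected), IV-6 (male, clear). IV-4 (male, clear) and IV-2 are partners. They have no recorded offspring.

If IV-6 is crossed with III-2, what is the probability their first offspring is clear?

5/6

III-4 is clear so carries G and passed g to IV-5 (gg), so III-4 is Gg.
III-1 is clear so carries G and received g from II-2 (gg), so III-1 is Gg.
IV-6 is a clear offspring of III-4 (Gg) × III-1 (Gg), whose cross gives 1/4 GG : 1/2 Gg : 1/4 gg; conditioning on being clear, IV-6 is GG with probability 1/3, Gg with probability 2/3.
III-2 is clear so carries G and received g from II-2 (gg), so III-2 is Gg.
Summing over parental genotype combinations, P(offspring is clear) = 1/3·1 + 2/3·3/4 = 5/6.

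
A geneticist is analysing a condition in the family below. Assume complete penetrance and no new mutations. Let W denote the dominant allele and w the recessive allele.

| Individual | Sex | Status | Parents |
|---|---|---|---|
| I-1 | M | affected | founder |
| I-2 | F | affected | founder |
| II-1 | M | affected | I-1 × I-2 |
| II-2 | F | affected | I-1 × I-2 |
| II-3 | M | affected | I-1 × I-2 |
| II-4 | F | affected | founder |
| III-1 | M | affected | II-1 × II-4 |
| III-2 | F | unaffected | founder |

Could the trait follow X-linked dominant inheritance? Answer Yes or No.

Yes

A consistent assignment under X-linked dominant exists: I-1 X^W Y, I-2 X^W X^W, II-1 X^W Y, II-2 X^W X^W, II-3 X^W Y, II-4 X^W X^W, III-1 X^W Y, III-2 X^w X^w.
In this assignment every recorded phenotype matches its genotype and every non-founder's genotype is obtainable from its parents' genotypes, so the pedigree is consistent.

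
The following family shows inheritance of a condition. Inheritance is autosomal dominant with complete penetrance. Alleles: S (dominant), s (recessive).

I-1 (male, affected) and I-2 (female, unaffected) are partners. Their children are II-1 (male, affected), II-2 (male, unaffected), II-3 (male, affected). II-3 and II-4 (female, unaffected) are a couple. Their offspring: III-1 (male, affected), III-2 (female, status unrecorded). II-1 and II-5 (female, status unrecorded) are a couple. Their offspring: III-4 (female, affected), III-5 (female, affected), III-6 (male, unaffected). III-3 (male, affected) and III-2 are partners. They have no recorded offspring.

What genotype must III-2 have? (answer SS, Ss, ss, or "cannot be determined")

III-2's phenotype is unrecorded, and no parent or child forces a single allele at both positions; consistent genotype assignments exist with III-2 as Ss or ss.

cannot be determined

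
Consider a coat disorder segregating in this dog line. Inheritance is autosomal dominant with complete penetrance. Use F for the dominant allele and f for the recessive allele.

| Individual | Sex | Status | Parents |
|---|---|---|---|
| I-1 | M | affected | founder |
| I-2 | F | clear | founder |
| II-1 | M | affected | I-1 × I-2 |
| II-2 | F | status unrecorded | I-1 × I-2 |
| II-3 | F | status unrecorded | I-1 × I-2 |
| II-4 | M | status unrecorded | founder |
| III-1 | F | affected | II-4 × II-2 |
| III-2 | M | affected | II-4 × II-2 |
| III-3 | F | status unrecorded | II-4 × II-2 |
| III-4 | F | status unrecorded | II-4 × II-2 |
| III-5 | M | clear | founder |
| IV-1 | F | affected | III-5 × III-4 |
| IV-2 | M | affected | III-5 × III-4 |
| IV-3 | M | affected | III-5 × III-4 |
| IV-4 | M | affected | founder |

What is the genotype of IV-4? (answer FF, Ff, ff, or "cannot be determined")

IV-4's phenotype allows FF or Ff, and no parent or child forces a single allele at both positions; consistent genotype assignments exist with IV-4 as FF or Ff.

cannot be determined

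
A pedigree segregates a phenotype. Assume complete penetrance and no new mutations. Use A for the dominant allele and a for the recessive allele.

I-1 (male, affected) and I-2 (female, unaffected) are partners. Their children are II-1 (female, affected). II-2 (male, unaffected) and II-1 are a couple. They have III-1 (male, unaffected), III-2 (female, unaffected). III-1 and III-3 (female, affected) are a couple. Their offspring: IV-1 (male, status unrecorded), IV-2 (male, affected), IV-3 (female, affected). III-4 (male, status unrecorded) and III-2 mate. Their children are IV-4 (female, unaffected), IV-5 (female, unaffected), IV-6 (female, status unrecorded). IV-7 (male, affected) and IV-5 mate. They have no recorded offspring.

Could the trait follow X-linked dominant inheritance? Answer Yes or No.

Yes

A consistent assignment under X-linked dominant exists: I-1 X^A Y, I-2 X^a X^a, II-1 X^A X^a, II-2 X^a Y, III-1 X^a Y, III-2 X^a X^a, III-3 X^A X^A, III-4 X^a Y, IV-1 X^A Y, IV-2 X^A Y, IV-3 X^A X^a, IV-4 X^a X^a, IV-5 X^a X^a, IV-6 X^a X^a, IV-7 X^A Y.
In this assignment every recorded phenotype matches its genotype and every non-founder's genotype is obtainable from its parents' genotypes, so the pedigree is consistent.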